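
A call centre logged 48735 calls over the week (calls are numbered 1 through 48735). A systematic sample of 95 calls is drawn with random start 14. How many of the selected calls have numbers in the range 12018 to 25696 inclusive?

27

k = 48735/95 = 513
First selection ≥ 12018: 14 + ⌈(12018−14)/513⌉·513 = 14 + 24×513 = 12326
Last selection ≤ 25696: 14 + ⌊(25696−14)/513⌋·513 = 14 + 50×513 = 25664
Count = 50 − 24 + 1 = 27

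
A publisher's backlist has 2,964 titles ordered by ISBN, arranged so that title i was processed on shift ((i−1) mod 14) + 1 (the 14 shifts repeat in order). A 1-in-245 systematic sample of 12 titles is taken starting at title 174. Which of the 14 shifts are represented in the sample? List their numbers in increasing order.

Consecutive selections differ by k = 245, so their shift numbers differ by 245 mod 14 = 7.
gcd(245, 14) = 7, so the sample visits 14/7 = 2 distinct residues mod 14.
Start 174 is shift 6; the shifts hit are 6, 13.

6, 13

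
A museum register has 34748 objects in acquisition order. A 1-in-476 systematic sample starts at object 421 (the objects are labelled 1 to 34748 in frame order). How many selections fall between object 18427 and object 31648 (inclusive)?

28

k = 476
First selection ≥ 18427: 421 + ⌈(18427−421)/476⌉·476 = 421 + 38×476 = 18509
Last selection ≤ 31648: 421 + ⌊(31648−421)/476⌋·476 = 421 + 65×476 = 31361
Count = 65 − 38 + 1 = 28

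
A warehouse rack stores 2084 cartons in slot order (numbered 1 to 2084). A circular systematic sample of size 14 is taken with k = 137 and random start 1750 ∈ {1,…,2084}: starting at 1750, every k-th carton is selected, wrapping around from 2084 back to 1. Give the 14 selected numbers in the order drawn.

Selection 1: 1750
Selection 2: 1750 + 137 = 1887
Selection 3: 1887 + 137 = 2024
Selection 4: 2024 + 137 = 2161 → 2161 − 2084 = 77
Selection 5: 77 + 137 = 214
Selection 6: 214 + 137 = 351
Selection 7: 351 + 137 = 488
Selection 8: 488 + 137 = 625
Selection 9: 625 + 137 = 762
Selection 10: 762 + 137 = 899
Selection 11: 899 + 137 = 1036
Selection 12: 1036 + 137 = 1173
Selection 13: 1173 + 137 = 1310
Selection 14: 1310 + 137 = 1447

1750, 1887, 2024, 77, 214, 351, 488, 625, 762, 899, 1036, 1173, 1310, 1447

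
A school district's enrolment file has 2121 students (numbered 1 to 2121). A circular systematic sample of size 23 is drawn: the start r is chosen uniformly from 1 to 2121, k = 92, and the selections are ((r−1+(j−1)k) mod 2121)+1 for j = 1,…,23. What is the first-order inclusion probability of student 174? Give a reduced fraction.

23/2121

For each position j, as r ranges over 1…2121 the j-th selection hits every student exactly once, so student 174 is selected for exactly 23 of the 2121 starts.
Inclusion probability = 23/2121.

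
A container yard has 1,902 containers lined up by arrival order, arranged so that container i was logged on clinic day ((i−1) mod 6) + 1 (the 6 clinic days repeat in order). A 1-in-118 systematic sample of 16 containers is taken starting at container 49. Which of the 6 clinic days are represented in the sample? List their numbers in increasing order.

Consecutive selections differ by k = 118, so their clinic day numbers differ by 118 mod 6 = 4.
gcd(118, 6) = 2, so the sample visits 6/2 = 3 distinct residues mod 6.
Start 49 is clinic day 1; the clinic days hit are 1, 3, 5.

1, 3, 5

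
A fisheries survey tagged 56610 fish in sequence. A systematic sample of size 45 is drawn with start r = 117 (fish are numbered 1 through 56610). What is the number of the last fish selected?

k = 56610/45 = 1258
45th selection = r + (45−1)·k = 117 + 44×1258 = 117 + 55352 = 55469

55469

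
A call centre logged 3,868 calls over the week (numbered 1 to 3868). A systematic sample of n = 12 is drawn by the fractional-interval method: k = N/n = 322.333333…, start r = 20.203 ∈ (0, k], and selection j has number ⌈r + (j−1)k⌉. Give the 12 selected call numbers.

j=1: r + 0k = 20.203 → ⌈·⌉ = 21
j=2: r + 1k = 342.536333… → ⌈·⌉ = 343
j=3: r + 2k = 664.869666… → ⌈·⌉ = 665
j=4: r + 3k = 987.203 → ⌈·⌉ = 988
j=5: r + 4k = 1309.536333… → ⌈·⌉ = 1310
j=6: r + 5k = 1631.869666… → ⌈·⌉ = 1632
j=7: r + 6k = 1954.203 → ⌈·⌉ = 1955
j=8: r + 7k = 2276.536333… → ⌈·⌉ = 2277
j=9: r + 8k = 2598.869666… → ⌈·⌉ = 2599
j=10: r + 9k = 2921.203 → ⌈·⌉ = 2922
j=11: r + 10k = 3243.536333… → ⌈·⌉ = 3244
j=12: r + 11k = 3565.869666… → ⌈·⌉ = 3566

21, 343, 665, 988, 1310, 1632, 1955, 2277, 2599, 2922, 3244, 3566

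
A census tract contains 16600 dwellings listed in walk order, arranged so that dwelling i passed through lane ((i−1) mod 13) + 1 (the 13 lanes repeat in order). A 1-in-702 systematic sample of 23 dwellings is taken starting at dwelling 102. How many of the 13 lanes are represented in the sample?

1

Consecutive selections differ by k = 702, so their lane numbers differ by 702 mod 13 = 0.
gcd(702, 13) = 13, so the sample visits 13/13 = 1 distinct residues mod 13.
Start 102 is lane 11; the lanes hit are 11.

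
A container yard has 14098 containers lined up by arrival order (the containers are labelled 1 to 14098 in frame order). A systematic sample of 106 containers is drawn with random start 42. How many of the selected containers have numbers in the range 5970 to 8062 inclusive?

16

k = 14098/106 = 133
First selection ≥ 5970: 42 + ⌈(5970−42)/133⌉·133 = 42 + 45×133 = 6027
Last selection ≤ 8062: 42 + ⌊(8062−42)/133⌋·133 = 42 + 60×133 = 8022
Count = 60 − 45 + 1 = 16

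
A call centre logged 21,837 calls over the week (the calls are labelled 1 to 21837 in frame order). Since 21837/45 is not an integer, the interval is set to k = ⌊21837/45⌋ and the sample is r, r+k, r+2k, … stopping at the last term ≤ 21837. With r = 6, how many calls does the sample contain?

46

k = ⌊21837/45⌋ = 485
Achieved size = ⌊(21837 − 6)/485⌋ + 1 = ⌊21831/485⌋ + 1 = 45 + 1 = 46
(last selection: 6 + 45×485 = 21831 ≤ 21837; next would be 22316 > 21837)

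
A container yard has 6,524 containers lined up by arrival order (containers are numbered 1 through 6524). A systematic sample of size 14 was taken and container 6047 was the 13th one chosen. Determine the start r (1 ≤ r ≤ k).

455

k = 6524/14 = 466
r = 6047 − (13−1)×466 = 6047 − 5592 = 455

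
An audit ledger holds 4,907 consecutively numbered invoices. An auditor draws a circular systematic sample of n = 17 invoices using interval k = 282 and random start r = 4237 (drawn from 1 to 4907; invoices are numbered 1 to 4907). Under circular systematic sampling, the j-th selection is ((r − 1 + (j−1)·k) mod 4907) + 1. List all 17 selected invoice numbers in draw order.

4237, 4519, 4801, 176, 458, 740, 1022, 1304, 1586, 1868, 2150, 2432, 2714, 2996, 3278, 3560, 3842

Selection 1: 4237
Selection 2: 4237 + 282 = 4519
Selection 3: 4519 + 282 = 4801
Selection 4: 4801 + 282 = 5083 → 5083 − 4907 = 176
Selection 5: 176 + 282 = 458
Selection 6: 458 + 282 = 740
Selection 7: 740 + 282 = 1022
Selection 8: 1022 + 282 = 1304
Selection 9: 1304 + 282 = 1586
Selection 10: 1586 + 282 = 1868
Selection 11: 1868 + 282 = 2150
Selection 12: 2150 + 282 = 2432
Selection 13: 2432 + 282 = 2714
Selection 14: 2714 + 282 = 2996
Selection 15: 2996 + 282 = 3278
Selection 16: 3278 + 282 = 3560
Selection 17: 3560 + 282 = 3842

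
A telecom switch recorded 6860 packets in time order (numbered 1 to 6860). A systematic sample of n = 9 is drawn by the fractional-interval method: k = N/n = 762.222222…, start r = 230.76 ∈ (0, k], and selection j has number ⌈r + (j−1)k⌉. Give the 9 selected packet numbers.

231, 993, 1756, 2518, 3280, 4042, 4805, 5567, 6329

j=1: r + 0k = 230.76 → ⌈·⌉ = 231
j=2: r + 1k = 992.982222… → ⌈·⌉ = 993
j=3: r + 2k = 1755.204444… → ⌈·⌉ = 1756
j=4: r + 3k = 2517.426666… → ⌈·⌉ = 2518
j=5: r + 4k = 3279.648888… → ⌈·⌉ = 3280
j=6: r + 5k = 4041.871111… → ⌈·⌉ = 4042
j=7: r + 6k = 4804.093333… → ⌈·⌉ = 4805
j=8: r + 7k = 5566.315555… → ⌈·⌉ = 5567
j=9: r + 8k = 6328.537777… → ⌈·⌉ = 6329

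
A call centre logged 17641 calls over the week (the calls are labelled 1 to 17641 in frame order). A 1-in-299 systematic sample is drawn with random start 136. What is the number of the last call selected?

17478

k = 299
59th selection = r + (59−1)·k = 136 + 58×299 = 136 + 17342 = 17478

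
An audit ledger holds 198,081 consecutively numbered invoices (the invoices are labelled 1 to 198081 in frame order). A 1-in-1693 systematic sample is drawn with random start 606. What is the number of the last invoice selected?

196994

k = 1693
117th selection = r + (117−1)·k = 606 + 116×1693 = 606 + 196388 = 196994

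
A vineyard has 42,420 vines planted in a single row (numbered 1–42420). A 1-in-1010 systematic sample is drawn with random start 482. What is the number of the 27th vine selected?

k = 1010
27th selection = r + (27−1)·k = 482 + 26×1010 = 482 + 26260 = 26742

26742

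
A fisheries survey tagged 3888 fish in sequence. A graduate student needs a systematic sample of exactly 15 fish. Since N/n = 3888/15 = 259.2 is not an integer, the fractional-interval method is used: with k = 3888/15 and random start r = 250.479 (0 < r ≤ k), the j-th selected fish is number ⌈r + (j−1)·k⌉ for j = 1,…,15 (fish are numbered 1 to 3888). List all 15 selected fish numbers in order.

j=1: r + 0k = 250.479 → ⌈·⌉ = 251
j=2: r + 1k = 509.679 → ⌈·⌉ = 510
j=3: r + 2k = 768.879 → ⌈·⌉ = 769
j=4: r + 3k = 1028.079 → ⌈·⌉ = 1029
j=5: r + 4k = 1287.279 → ⌈·⌉ = 1288
j=6: r + 5k = 1546.479 → ⌈·⌉ = 1547
j=7: r + 6k = 1805.679 → ⌈·⌉ = 1806
j=8: r + 7k = 2064.879 → ⌈·⌉ = 2065
j=9: r + 8k = 2324.079 → ⌈·⌉ = 2325
j=10: r + 9k = 2583.279 → ⌈·⌉ = 2584
j=11: r + 10k = 2842.479 → ⌈·⌉ = 2843
j=12: r + 11k = 3101.679 → ⌈·⌉ = 3102
j=13: r + 12k = 3360.879 → ⌈·⌉ = 3361
j=14: r + 13k = 3620.079 → ⌈·⌉ = 3621
j=15: r + 14k = 3879.279 → ⌈·⌉ = 3880

251, 510, 769, 1029, 1288, 1547, 1806, 2065, 2325, 2584, 2843, 3102, 3361, 3621, 3880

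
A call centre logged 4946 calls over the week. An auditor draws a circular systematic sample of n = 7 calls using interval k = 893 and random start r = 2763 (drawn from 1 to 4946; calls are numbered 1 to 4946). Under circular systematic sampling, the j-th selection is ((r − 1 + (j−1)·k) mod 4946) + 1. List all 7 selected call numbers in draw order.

Selection 1: 2763
Selection 2: 2763 + 893 = 3656
Selection 3: 3656 + 893 = 4549
Selection 4: 4549 + 893 = 5442 → 5442 − 4946 = 496
Selection 5: 496 + 893 = 1389
Selection 6: 1389 + 893 = 2282
Selection 7: 2282 + 893 = 3175

2763, 3656, 4549, 496, 1389, 2282, 3175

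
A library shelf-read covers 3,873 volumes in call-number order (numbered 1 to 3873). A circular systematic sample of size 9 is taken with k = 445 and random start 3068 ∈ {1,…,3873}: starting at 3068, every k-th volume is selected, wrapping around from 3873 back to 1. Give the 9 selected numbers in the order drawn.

3068, 3513, 85, 530, 975, 1420, 1865, 2310, 2755

Selection 1: 3068
Selection 2: 3068 + 445 = 3513
Selection 3: 3513 + 445 = 3958 → 3958 − 3873 = 85
Selection 4: 85 + 445 = 530
Selection 5: 530 + 445 = 975
Selection 6: 975 + 445 = 1420
Selection 7: 1420 + 445 = 1865
Selection 8: 1865 + 445 = 2310
Selection 9: 2310 + 445 = 2755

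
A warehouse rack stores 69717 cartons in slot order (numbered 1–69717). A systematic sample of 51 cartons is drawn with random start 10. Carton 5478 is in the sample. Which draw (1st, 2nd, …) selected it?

k = 69717/51 = 1367
position = (5478 − 10)/1367 + 1 = 5468/1367 + 1 = 4 + 1 = 5

5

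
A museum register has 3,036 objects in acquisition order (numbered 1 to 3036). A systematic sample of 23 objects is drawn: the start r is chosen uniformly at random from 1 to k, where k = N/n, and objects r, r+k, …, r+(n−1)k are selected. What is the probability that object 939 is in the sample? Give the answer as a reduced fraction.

k = 3036/23 = 132.
Object 939 is selected iff r ≡ 939 (mod 132); exactly one such r in {1,…,132}.
Inclusion probability = 1/132.

1/132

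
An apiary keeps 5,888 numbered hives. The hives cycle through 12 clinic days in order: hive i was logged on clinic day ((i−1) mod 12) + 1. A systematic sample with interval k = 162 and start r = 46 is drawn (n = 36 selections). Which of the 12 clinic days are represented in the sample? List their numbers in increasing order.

4, 10

Consecutive selections differ by k = 162, so their clinic day numbers differ by 162 mod 12 = 6.
gcd(162, 12) = 6, so the sample visits 12/6 = 2 distinct residues mod 12.
Start 46 is clinic day 10; the clinic days hit are 4, 10.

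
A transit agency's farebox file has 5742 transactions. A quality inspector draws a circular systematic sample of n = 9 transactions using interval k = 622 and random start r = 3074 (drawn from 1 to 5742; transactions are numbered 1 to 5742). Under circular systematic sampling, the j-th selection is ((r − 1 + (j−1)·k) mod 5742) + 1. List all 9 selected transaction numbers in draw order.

3074, 3696, 4318, 4940, 5562, 442, 1064, 1686, 2308

Selection 1: 3074
Selection 2: 3074 + 622 = 3696
Selection 3: 3696 + 622 = 4318
Selection 4: 4318 + 622 = 4940
Selection 5: 4940 + 622 = 5562
Selection 6: 5562 + 622 = 6184 → 6184 − 5742 = 442
Selection 7: 442 + 622 = 1064
Selection 8: 1064 + 622 = 1686
Selection 9: 1686 + 622 = 2308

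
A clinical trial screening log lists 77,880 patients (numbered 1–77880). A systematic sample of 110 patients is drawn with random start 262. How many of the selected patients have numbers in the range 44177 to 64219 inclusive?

k = 77880/110 = 708
First selection ≥ 44177: 262 + ⌈(44177−262)/708⌉·708 = 262 + 63×708 = 44866
Last selection ≤ 64219: 262 + ⌊(64219−262)/708⌋·708 = 262 + 90×708 = 63982
Count = 90 − 63 + 1 = 28

28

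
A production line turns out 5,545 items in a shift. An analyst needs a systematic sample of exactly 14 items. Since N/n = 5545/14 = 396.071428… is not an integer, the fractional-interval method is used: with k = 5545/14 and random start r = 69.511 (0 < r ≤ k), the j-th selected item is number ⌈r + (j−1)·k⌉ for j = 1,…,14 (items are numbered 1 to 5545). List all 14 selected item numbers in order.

70, 466, 862, 1258, 1654, 2050, 2446, 2843, 3239, 3635, 4031, 4427, 4823, 5219

j=1: r + 0k = 69.511 → ⌈·⌉ = 70
j=2: r + 1k = 465.582428… → ⌈·⌉ = 466
j=3: r + 2k = 861.653857… → ⌈·⌉ = 862
j=4: r + 3k = 1257.725285… → ⌈·⌉ = 1258
j=5: r + 4k = 1653.796714… → ⌈·⌉ = 1654
j=6: r + 5k = 2049.868142… → ⌈·⌉ = 2050
j=7: r + 6k = 2445.939571… → ⌈·⌉ = 2446
j=8: r + 7k = 2842.011 → ⌈·⌉ = 2843
j=9: r + 8k = 3238.082428… → ⌈·⌉ = 3239
j=10: r + 9k = 3634.153857… → ⌈·⌉ = 3635
j=11: r + 10k = 4030.225285… → ⌈·⌉ = 4031
j=12: r + 11k = 4426.296714… → ⌈·⌉ = 4427
j=13: r + 12k = 4822.368142… → ⌈·⌉ = 4823
j=14: r + 13k = 5218.439571… → ⌈·⌉ = 5219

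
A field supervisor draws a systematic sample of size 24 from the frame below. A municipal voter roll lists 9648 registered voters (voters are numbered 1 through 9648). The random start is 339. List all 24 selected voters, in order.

339, 741, 1143, 1545, 1947, 2349, 2751, 3153, 3555, 3957, 4359, 4761, 5163, 5565, 5967, 6369, 6771, 7173, 7575, 7977, 8379, 8781, 9183, 9585

k = N/n = 9648/24 = 402
voter 1: 339
voter 2: 339 + 402 = 741
voter 3: 741 + 402 = 1143
voter 4: 1143 + 402 = 1545
voter 5: 1545 + 402 = 1947
voter 6: 1947 + 402 = 2349
voter 7: 2349 + 402 = 2751
voter 8: 2751 + 402 = 3153
voter 9: 3153 + 402 = 3555
voter 10: 3555 + 402 = 3957
voter 11: 3957 + 402 = 4359
voter 12: 4359 + 402 = 4761
voter 13: 4761 + 402 = 5163
voter 14: 5163 + 402 = 5565
voter 15: 5565 + 402 = 5967
voter 16: 5967 + 402 = 6369
voter 17: 6369 + 402 = 6771
voter 18: 6771 + 402 = 7173
voter 19: 7173 + 402 = 7575
voter 20: 7575 + 402 = 7977
voter 21: 7977 + 402 = 8379
voter 22: 8379 + 402 = 8781
voter 23: 8781 + 402 = 9183
voter 24: 9183 + 402 = 9585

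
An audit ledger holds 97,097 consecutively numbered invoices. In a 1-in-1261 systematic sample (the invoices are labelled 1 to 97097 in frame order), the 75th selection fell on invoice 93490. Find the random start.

k = 1261
r = 93490 − (75−1)×1261 = 93490 − 93314 = 176

176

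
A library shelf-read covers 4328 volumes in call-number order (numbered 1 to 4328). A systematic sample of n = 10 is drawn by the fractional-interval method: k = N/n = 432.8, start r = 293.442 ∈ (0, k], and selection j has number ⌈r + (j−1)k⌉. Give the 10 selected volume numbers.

j=1: r + 0k = 293.442 → ⌈·⌉ = 294
j=2: r + 1k = 726.242 → ⌈·⌉ = 727
j=3: r + 2k = 1159.042 → ⌈·⌉ = 1160
j=4: r + 3k = 1591.842 → ⌈·⌉ = 1592
j=5: r + 4k = 2024.642 → ⌈·⌉ = 2025
j=6: r + 5k = 2457.442 → ⌈·⌉ = 2458
j=7: r + 6k = 2890.242 → ⌈·⌉ = 2891
j=8: r + 7k = 3323.042 → ⌈·⌉ = 3324
j=9: r + 8k = 3755.842 → ⌈·⌉ = 3756
j=10: r + 9k = 4188.642 → ⌈·⌉ = 4189

294, 727, 1160, 1592, 2025, 2458, 2891, 3324, 3756, 4189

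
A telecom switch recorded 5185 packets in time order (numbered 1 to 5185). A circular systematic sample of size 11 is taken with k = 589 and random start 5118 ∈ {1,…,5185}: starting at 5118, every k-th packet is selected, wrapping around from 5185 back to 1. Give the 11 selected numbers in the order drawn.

Selection 1: 5118
Selection 2: 5118 + 589 = 5707 → 5707 − 5185 = 522
Selection 3: 522 + 589 = 1111
Selection 4: 1111 + 589 = 1700
Selection 5: 1700 + 589 = 2289
Selection 6: 2289 + 589 = 2878
Selection 7: 2878 + 589 = 3467
Selection 8: 3467 + 589 = 4056
Selection 9: 4056 + 589 = 4645
Selection 10: 4645 + 589 = 5234 → 5234 − 5185 = 49
Selection 11: 49 + 589 = 638

5118, 522, 1111, 1700, 2289, 2878, 3467, 4056, 4645, 49, 638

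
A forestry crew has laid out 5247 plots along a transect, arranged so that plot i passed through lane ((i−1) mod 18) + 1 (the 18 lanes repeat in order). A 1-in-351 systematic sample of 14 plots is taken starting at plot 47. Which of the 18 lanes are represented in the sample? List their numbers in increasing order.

Consecutive selections differ by k = 351, so their lane numbers differ by 351 mod 18 = 9.
gcd(351, 18) = 9, so the sample visits 18/9 = 2 distinct residues mod 18.
Start 47 is lane 11; the lanes hit are 2, 11.

2, 11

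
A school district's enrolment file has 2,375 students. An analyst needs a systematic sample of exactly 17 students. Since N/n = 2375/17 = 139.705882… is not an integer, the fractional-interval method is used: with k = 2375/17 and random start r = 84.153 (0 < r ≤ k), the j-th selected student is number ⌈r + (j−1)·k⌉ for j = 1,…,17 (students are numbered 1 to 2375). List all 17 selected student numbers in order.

85, 224, 364, 504, 643, 783, 923, 1063, 1202, 1342, 1482, 1621, 1761, 1901, 2041, 2180, 2320

j=1: r + 0k = 84.153 → ⌈·⌉ = 85
j=2: r + 1k = 223.858882… → ⌈·⌉ = 224
j=3: r + 2k = 363.564764… → ⌈·⌉ = 364
j=4: r + 3k = 503.270647… → ⌈·⌉ = 504
j=5: r + 4k = 642.976529… → ⌈·⌉ = 643
j=6: r + 5k = 782.682411… → ⌈·⌉ = 783
j=7: r + 6k = 922.388294… → ⌈·⌉ = 923
j=8: r + 7k = 1062.094176… → ⌈·⌉ = 1063
j=9: r + 8k = 1201.800058… → ⌈·⌉ = 1202
j=10: r + 9k = 1341.505941… → ⌈·⌉ = 1342
j=11: r + 10k = 1481.211823… → ⌈·⌉ = 1482
j=12: r + 11k = 1620.917705… → ⌈·⌉ = 1621
j=13: r + 12k = 1760.623588… → ⌈·⌉ = 1761
j=14: r + 13k = 1900.329470… → ⌈·⌉ = 1901
j=15: r + 14k = 2040.035352… → ⌈·⌉ = 2041
j=16: r + 15k = 2179.741235… → ⌈·⌉ = 2180
j=17: r + 16k = 2319.447117… → ⌈·⌉ = 2320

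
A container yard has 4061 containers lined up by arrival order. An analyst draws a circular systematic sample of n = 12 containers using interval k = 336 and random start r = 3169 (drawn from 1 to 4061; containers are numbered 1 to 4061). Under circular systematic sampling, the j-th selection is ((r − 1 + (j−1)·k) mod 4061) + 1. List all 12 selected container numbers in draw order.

Selection 1: 3169
Selection 2: 3169 + 336 = 3505
Selection 3: 3505 + 336 = 3841
Selection 4: 3841 + 336 = 4177 → 4177 − 4061 = 116
Selection 5: 116 + 336 = 452
Selection 6: 452 + 336 = 788
Selection 7: 788 + 336 = 1124
Selection 8: 1124 + 336 = 1460
Selection 9: 1460 + 336 = 1796
Selection 10: 1796 + 336 = 2132
Selection 11: 2132 + 336 = 2468
Selection 12: 2468 + 336 = 2804

3169, 3505, 3841, 116, 452, 788, 1124, 1460, 1796, 2132, 2468, 2804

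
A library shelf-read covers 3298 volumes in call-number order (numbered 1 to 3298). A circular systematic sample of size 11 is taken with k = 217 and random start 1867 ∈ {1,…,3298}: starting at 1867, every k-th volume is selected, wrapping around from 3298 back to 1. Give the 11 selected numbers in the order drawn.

1867, 2084, 2301, 2518, 2735, 2952, 3169, 88, 305, 522, 739

Selection 1: 1867
Selection 2: 1867 + 217 = 2084
Selection 3: 2084 + 217 = 2301
Selection 4: 2301 + 217 = 2518
Selection 5: 2518 + 217 = 2735
Selection 6: 2735 + 217 = 2952
Selection 7: 2952 + 217 = 3169
Selection 8: 3169 + 217 = 3386 → 3386 − 3298 = 88
Selection 9: 88 + 217 = 305
Selection 10: 305 + 217 = 522
Selection 11: 522 + 217 = 739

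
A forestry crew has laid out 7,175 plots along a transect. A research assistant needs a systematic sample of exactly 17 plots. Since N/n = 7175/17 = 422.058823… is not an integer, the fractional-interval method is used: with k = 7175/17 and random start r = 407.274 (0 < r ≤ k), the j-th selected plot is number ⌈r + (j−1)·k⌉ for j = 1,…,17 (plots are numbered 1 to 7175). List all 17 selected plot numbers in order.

j=1: r + 0k = 407.274 → ⌈·⌉ = 408
j=2: r + 1k = 829.332823… → ⌈·⌉ = 830
j=3: r + 2k = 1251.391647… → ⌈·⌉ = 1252
j=4: r + 3k = 1673.450470… → ⌈·⌉ = 1674
j=5: r + 4k = 2095.509294… → ⌈·⌉ = 2096
j=6: r + 5k = 2517.568117… → ⌈·⌉ = 2518
j=7: r + 6k = 2939.626941… → ⌈·⌉ = 2940
j=8: r + 7k = 3361.685764… → ⌈·⌉ = 3362
j=9: r + 8k = 3783.744588… → ⌈·⌉ = 3784
j=10: r + 9k = 4205.803411… → ⌈·⌉ = 4206
j=11: r + 10k = 4627.862235… → ⌈·⌉ = 4628
j=12: r + 11k = 5049.921058… → ⌈·⌉ = 5050
j=13: r + 12k = 5471.979882… → ⌈·⌉ = 5472
j=14: r + 13k = 5894.038705… → ⌈·⌉ = 5895
j=15: r + 14k = 6316.097529… → ⌈·⌉ = 6317
j=16: r + 15k = 6738.156352… → ⌈·⌉ = 6739
j=17: r + 16k = 7160.215176… → ⌈·⌉ = 7161

408, 830, 1252, 1674, 2096, 2518, 2940, 3362, 3784, 4206, 4628, 5050, 5472, 5895, 6317, 6739, 7161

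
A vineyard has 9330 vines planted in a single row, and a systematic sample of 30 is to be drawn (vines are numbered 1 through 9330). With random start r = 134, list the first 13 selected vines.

134, 445, 756, 1067, 1378, 1689, 2000, 2311, 2622, 2933, 3244, 3555, 3866

k = N/n = 9330/30 = 311
vine 1: 134
vine 2: 134 + 311 = 445
vine 3: 445 + 311 = 756
vine 4: 756 + 311 = 1067
vine 5: 1067 + 311 = 1378
vine 6: 1378 + 311 = 1689
vine 7: 1689 + 311 = 2000
vine 8: 2000 + 311 = 2311
vine 9: 2311 + 311 = 2622
vine 10: 2622 + 311 = 2933
vine 11: 2933 + 311 = 3244
vine 12: 3244 + 311 = 3555
vine 13: 3555 + 311 = 3866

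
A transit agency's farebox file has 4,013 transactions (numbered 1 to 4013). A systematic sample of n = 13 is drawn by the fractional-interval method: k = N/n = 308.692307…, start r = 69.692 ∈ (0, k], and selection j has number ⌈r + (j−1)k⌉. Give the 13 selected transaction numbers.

70, 379, 688, 996, 1305, 1614, 1922, 2231, 2540, 2848, 3157, 3466, 3774

j=1: r + 0k = 69.692 → ⌈·⌉ = 70
j=2: r + 1k = 378.384307… → ⌈·⌉ = 379
j=3: r + 2k = 687.076615… → ⌈·⌉ = 688
j=4: r + 3k = 995.768923… → ⌈·⌉ = 996
j=5: r + 4k = 1304.461230… → ⌈·⌉ = 1305
j=6: r + 5k = 1613.153538… → ⌈·⌉ = 1614
j=7: r + 6k = 1921.845846… → ⌈·⌉ = 1922
j=8: r + 7k = 2230.538153… → ⌈·⌉ = 2231
j=9: r + 8k = 2539.230461… → ⌈·⌉ = 2540
j=10: r + 9k = 2847.922769… → ⌈·⌉ = 2848
j=11: r + 10k = 3156.615076… → ⌈·⌉ = 3157
j=12: r + 11k = 3465.307384… → ⌈·⌉ = 3466
j=13: r + 12k = 3773.999692… → ⌈·⌉ = 3774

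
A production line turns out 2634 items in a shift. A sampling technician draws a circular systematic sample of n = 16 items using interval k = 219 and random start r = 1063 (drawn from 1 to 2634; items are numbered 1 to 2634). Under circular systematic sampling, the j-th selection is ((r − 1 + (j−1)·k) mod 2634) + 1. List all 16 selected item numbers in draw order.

1063, 1282, 1501, 1720, 1939, 2158, 2377, 2596, 181, 400, 619, 838, 1057, 1276, 1495, 1714

Selection 1: 1063
Selection 2: 1063 + 219 = 1282
Selection 3: 1282 + 219 = 1501
Selection 4: 1501 + 219 = 1720
Selection 5: 1720 + 219 = 1939
Selection 6: 1939 + 219 = 2158
Selection 7: 2158 + 219 = 2377
Selection 8: 2377 + 219 = 2596
Selection 9: 2596 + 219 = 2815 → 2815 − 2634 = 181
Selection 10: 181 + 219 = 400
Selection 11: 400 + 219 = 619
Selection 12: 619 + 219 = 838
Selection 13: 838 + 219 = 1057
Selection 14: 1057 + 219 = 1276
Selection 15: 1276 + 219 = 1495
Selection 16: 1495 + 219 = 1714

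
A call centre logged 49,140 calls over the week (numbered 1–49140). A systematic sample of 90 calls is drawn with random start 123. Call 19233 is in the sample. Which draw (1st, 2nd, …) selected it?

k = 49140/90 = 546
position = (19233 − 123)/546 + 1 = 19110/546 + 1 = 35 + 1 = 36

36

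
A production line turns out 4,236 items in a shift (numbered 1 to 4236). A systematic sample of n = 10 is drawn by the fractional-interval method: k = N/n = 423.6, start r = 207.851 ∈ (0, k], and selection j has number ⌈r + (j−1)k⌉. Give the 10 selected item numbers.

j=1: r + 0k = 207.851 → ⌈·⌉ = 208
j=2: r + 1k = 631.451 → ⌈·⌉ = 632
j=3: r + 2k = 1055.051 → ⌈·⌉ = 1056
j=4: r + 3k = 1478.651 → ⌈·⌉ = 1479
j=5: r + 4k = 1902.251 → ⌈·⌉ = 1903
j=6: r + 5k = 2325.851 → ⌈·⌉ = 2326
j=7: r + 6k = 2749.451 → ⌈·⌉ = 2750
j=8: r + 7k = 3173.051 → ⌈·⌉ = 3174
j=9: r + 8k = 3596.651 → ⌈·⌉ = 3597
j=10: r + 9k = 4020.251 → ⌈·⌉ = 4021

208, 632, 1056, 1479, 1903, 2326, 2750, 3174, 3597, 4021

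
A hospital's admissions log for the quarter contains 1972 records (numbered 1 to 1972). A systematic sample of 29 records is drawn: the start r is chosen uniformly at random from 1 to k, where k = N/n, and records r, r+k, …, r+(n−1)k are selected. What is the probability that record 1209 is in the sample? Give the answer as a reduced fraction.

k = 1972/29 = 68.
Record 1209 is selected iff r ≡ 1209 (mod 68); exactly one such r in {1,…,68}.
Inclusion probability = 1/68.

1/68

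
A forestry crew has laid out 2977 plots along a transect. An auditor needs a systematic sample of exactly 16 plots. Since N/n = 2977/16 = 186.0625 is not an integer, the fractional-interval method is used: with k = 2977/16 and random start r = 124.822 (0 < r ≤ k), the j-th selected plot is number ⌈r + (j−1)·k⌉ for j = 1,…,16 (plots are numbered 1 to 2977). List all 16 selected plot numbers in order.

j=1: r + 0k = 124.822 → ⌈·⌉ = 125
j=2: r + 1k = 310.8845 → ⌈·⌉ = 311
j=3: r + 2k = 496.947 → ⌈·⌉ = 497
j=4: r + 3k = 683.0095 → ⌈·⌉ = 684
j=5: r + 4k = 869.072 → ⌈·⌉ = 870
j=6: r + 5k = 1055.1345 → ⌈·⌉ = 1056
j=7: r + 6k = 1241.197 → ⌈·⌉ = 1242
j=8: r + 7k = 1427.2595 → ⌈·⌉ = 1428
j=9: r + 8k = 1613.322 → ⌈·⌉ = 1614
j=10: r + 9k = 1799.3845 → ⌈·⌉ = 1800
j=11: r + 10k = 1985.447 → ⌈·⌉ = 1986
j=12: r + 11k = 2171.5095 → ⌈·⌉ = 2172
j=13: r + 12k = 2357.572 → ⌈·⌉ = 2358
j=14: r + 13k = 2543.6345 → ⌈·⌉ = 2544
j=15: r + 14k = 2729.697 → ⌈·⌉ = 2730
j=16: r + 15k = 2915.7595 → ⌈·⌉ = 2916

125, 311, 497, 684, 870, 1056, 1242, 1428, 1614, 1800, 1986, 2172, 2358, 2544, 2730, 2916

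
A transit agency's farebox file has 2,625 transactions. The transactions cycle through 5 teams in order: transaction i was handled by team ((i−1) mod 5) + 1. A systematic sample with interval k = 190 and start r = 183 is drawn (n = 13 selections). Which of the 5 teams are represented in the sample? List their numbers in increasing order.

Consecutive selections differ by k = 190, so their team numbers differ by 190 mod 5 = 0.
gcd(190, 5) = 5, so the sample visits 5/5 = 1 distinct residues mod 5.
Start 183 is team 3; the teams hit are 3.

3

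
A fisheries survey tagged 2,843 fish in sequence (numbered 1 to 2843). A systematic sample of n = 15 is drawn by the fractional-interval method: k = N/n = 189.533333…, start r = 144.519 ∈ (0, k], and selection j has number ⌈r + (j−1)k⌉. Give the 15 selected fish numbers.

145, 335, 524, 714, 903, 1093, 1282, 1472, 1661, 1851, 2040, 2230, 2419, 2609, 2798

j=1: r + 0k = 144.519 → ⌈·⌉ = 145
j=2: r + 1k = 334.052333… → ⌈·⌉ = 335
j=3: r + 2k = 523.585666… → ⌈·⌉ = 524
j=4: r + 3k = 713.119 → ⌈·⌉ = 714
j=5: r + 4k = 902.652333… → ⌈·⌉ = 903
j=6: r + 5k = 1092.185666… → ⌈·⌉ = 1093
j=7: r + 6k = 1281.719 → ⌈·⌉ = 1282
j=8: r + 7k = 1471.252333… → ⌈·⌉ = 1472
j=9: r + 8k = 1660.785666… → ⌈·⌉ = 1661
j=10: r + 9k = 1850.319 → ⌈·⌉ = 1851
j=11: r + 10k = 2039.852333… → ⌈·⌉ = 2040
j=12: r + 11k = 2229.385666… → ⌈·⌉ = 2230
j=13: r + 12k = 2418.919 → ⌈·⌉ = 2419
j=14: r + 13k = 2608.452333… → ⌈·⌉ = 2609
j=15: r + 14k = 2797.985666… → ⌈·⌉ = 2798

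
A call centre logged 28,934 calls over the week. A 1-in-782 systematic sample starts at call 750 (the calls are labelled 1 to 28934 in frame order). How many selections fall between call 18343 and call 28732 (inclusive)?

13

k = 782
First selection ≥ 18343: 750 + ⌈(18343−750)/782⌉·782 = 750 + 23×782 = 18736
Last selection ≤ 28732: 750 + ⌊(28732−750)/782⌋·782 = 750 + 35×782 = 28120
Count = 35 − 23 + 1 = 13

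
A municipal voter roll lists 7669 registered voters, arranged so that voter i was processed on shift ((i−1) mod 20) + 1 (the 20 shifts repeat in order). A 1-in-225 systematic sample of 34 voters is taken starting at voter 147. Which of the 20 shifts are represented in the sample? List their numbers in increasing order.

2, 7, 12, 17

Consecutive selections differ by k = 225, so their shift numbers differ by 225 mod 20 = 5.
gcd(225, 20) = 5, so the sample visits 20/5 = 4 distinct residues mod 20.
Start 147 is shift 7; the shifts hit are 2, 7, 12, 17.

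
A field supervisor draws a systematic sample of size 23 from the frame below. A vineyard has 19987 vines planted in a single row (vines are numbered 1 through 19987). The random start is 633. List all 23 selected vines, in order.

633, 1502, 2371, 3240, 4109, 4978, 5847, 6716, 7585, 8454, 9323, 10192, 11061, 11930, 12799, 13668, 14537, 15406, 16275, 17144, 18013, 18882, 19751

k = N/n = 19987/23 = 869
vine 1: 633
vine 2: 633 + 869 = 1502
vine 3: 1502 + 869 = 2371
vine 4: 2371 + 869 = 3240
vine 5: 3240 + 869 = 4109
vine 6: 4109 + 869 = 4978
vine 7: 4978 + 869 = 5847
vine 8: 5847 + 869 = 6716
vine 9: 6716 + 869 = 7585
vine 10: 7585 + 869 = 8454
vine 11: 8454 + 869 = 9323
vine 12: 9323 + 869 = 10192
vine 13: 10192 + 869 = 11061
vine 14: 11061 + 869 = 11930
vine 15: 11930 + 869 = 12799
vine 16: 12799 + 869 = 13668
vine 17: 13668 + 869 = 14537
vine 18: 14537 + 869 = 15406
vine 19: 15406 + 869 = 16275
vine 20: 16275 + 869 = 17144
vine 21: 17144 + 869 = 18013
vine 22: 18013 + 869 = 18882
vine 23: 18882 + 869 = 19751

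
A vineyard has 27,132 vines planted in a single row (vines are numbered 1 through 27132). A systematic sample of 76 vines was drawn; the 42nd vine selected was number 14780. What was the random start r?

143

k = 27132/76 = 357
r = 14780 − (42−1)×357 = 14780 − 14637 = 143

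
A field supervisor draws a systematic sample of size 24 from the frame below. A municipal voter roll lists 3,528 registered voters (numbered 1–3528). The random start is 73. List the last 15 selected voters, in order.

k = N/n = 3528/24 = 147
10th selection = 73 + 9×147 = 1396
11th: 1396 + 147 = 1543
12th: 1543 + 147 = 1690
13th: 1690 + 147 = 1837
14th: 1837 + 147 = 1984
15th: 1984 + 147 = 2131
16th: 2131 + 147 = 2278
17th: 2278 + 147 = 2425
18th: 2425 + 147 = 2572
19th: 2572 + 147 = 2719
20th: 2719 + 147 = 2866
21st: 2866 + 147 = 3013
22nd: 3013 + 147 = 3160
23rd: 3160 + 147 = 3307
24th: 3307 + 147 = 3454

1396, 1543, 1690, 1837, 1984, 2131, 2278, 2425, 2572, 2719, 2866, 3013, 3160, 3307, 3454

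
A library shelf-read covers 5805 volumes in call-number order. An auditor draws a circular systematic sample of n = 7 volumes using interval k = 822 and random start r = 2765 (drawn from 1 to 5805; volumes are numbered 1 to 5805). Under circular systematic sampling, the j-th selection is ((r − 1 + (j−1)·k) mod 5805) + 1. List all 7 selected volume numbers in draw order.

Selection 1: 2765
Selection 2: 2765 + 822 = 3587
Selection 3: 3587 + 822 = 4409
Selection 4: 4409 + 822 = 5231
Selection 5: 5231 + 822 = 6053 → 6053 − 5805 = 248
Selection 6: 248 + 822 = 1070
Selection 7: 1070 + 822 = 1892

2765, 3587, 4409, 5231, 248, 1070, 1892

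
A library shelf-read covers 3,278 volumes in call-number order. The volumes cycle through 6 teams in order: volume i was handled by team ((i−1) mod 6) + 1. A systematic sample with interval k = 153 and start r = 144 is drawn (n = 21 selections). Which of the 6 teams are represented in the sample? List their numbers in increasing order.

Consecutive selections differ by k = 153, so their team numbers differ by 153 mod 6 = 3.
gcd(153, 6) = 3, so the sample visits 6/3 = 2 distinct residues mod 6.
Start 144 is team 6; the teams hit are 3, 6.

3, 6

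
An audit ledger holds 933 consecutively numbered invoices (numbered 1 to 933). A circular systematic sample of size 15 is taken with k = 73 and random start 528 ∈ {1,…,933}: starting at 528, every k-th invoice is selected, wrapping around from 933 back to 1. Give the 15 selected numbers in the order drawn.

Selection 1: 528
Selection 2: 528 + 73 = 601
Selection 3: 601 + 73 = 674
Selection 4: 674 + 73 = 747
Selection 5: 747 + 73 = 820
Selection 6: 820 + 73 = 893
Selection 7: 893 + 73 = 966 → 966 − 933 = 33
Selection 8: 33 + 73 = 106
Selection 9: 106 + 73 = 179
Selection 10: 179 + 73 = 252
Selection 11: 252 + 73 = 325
Selection 12: 325 + 73 = 398
Selection 13: 398 + 73 = 471
Selection 14: 471 + 73 = 544
Selection 15: 544 + 73 = 617

528, 601, 674, 747, 820, 893, 33, 106, 179, 252, 325, 398, 471, 544, 617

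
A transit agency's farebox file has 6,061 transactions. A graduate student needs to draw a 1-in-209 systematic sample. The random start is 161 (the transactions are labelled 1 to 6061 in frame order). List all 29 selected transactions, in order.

transaction 1: 161
transaction 2: 161 + 209 = 370
transaction 3: 370 + 209 = 579
transaction 4: 579 + 209 = 788
transaction 5: 788 + 209 = 997
transaction 6: 997 + 209 = 1206
transaction 7: 1206 + 209 = 1415
transaction 8: 1415 + 209 = 1624
transaction 9: 1624 + 209 = 1833
transaction 10: 1833 + 209 = 2042
transaction 11: 2042 + 209 = 2251
transaction 12: 2251 + 209 = 2460
transaction 13: 2460 + 209 = 2669
transaction 14: 2669 + 209 = 2878
transaction 15: 2878 + 209 = 3087
transaction 16: 3087 + 209 = 3296
transaction 17: 3296 + 209 = 3505
transaction 18: 3505 + 209 = 3714
transaction 19: 3714 + 209 = 3923
transaction 20: 3923 + 209 = 4132
transaction 21: 4132 + 209 = 4341
transaction 22: 4341 + 209 = 4550
transaction 23: 4550 + 209 = 4759
transaction 24: 4759 + 209 = 4968
transaction 25: 4968 + 209 = 5177
transaction 26: 5177 + 209 = 5386
transaction 27: 5386 + 209 = 5595
transaction 28: 5595 + 209 = 5804
transaction 29: 5804 + 209 = 6013

161, 370, 579, 788, 997, 1206, 1415, 1624, 1833, 2042, 2251, 2460, 2669, 2878, 3087, 3296, 3505, 3714, 3923, 4132, 4341, 4550, 4759, 4968, 5177, 5386, 5595, 5804, 6013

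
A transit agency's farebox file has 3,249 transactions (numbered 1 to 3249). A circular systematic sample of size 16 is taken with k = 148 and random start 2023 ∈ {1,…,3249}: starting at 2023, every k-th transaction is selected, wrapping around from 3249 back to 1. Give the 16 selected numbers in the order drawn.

2023, 2171, 2319, 2467, 2615, 2763, 2911, 3059, 3207, 106, 254, 402, 550, 698, 846, 994

Selection 1: 2023
Selection 2: 2023 + 148 = 2171
Selection 3: 2171 + 148 = 2319
Selection 4: 2319 + 148 = 2467
Selection 5: 2467 + 148 = 2615
Selection 6: 2615 + 148 = 2763
Selection 7: 2763 + 148 = 2911
Selection 8: 2911 + 148 = 3059
Selection 9: 3059 + 148 = 3207
Selection 10: 3207 + 148 = 3355 → 3355 − 3249 = 106
Selection 11: 106 + 148 = 254
Selection 12: 254 + 148 = 402
Selection 13: 402 + 148 = 550
Selection 14: 550 + 148 = 698
Selection 15: 698 + 148 = 846
Selection 16: 846 + 148 = 994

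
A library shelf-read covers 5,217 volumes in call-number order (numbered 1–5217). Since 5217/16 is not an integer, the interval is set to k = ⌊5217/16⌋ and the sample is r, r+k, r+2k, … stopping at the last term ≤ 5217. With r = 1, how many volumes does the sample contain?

17

k = ⌊5217/16⌋ = 326
Achieved size = ⌊(5217 − 1)/326⌋ + 1 = ⌊5216/326⌋ + 1 = 16 + 1 = 17
(last selection: 1 + 16×326 = 5217 ≤ 5217; next would be 5543 > 5217)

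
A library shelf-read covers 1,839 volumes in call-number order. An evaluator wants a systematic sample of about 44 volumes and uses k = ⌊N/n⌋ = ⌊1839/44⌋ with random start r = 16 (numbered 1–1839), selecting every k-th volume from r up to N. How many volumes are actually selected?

k = ⌊1839/44⌋ = 41
Achieved size = ⌊(1839 − 16)/41⌋ + 1 = ⌊1823/41⌋ + 1 = 44 + 1 = 45
(last selection: 16 + 44×41 = 1820 ≤ 1839; next would be 1861 > 1839)

45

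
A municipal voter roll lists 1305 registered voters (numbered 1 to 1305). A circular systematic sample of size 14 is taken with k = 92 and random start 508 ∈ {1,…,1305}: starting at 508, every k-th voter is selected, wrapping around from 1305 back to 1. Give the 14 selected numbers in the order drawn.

Selection 1: 508
Selection 2: 508 + 92 = 600
Selection 3: 600 + 92 = 692
Selection 4: 692 + 92 = 784
Selection 5: 784 + 92 = 876
Selection 6: 876 + 92 = 968
Selection 7: 968 + 92 = 1060
Selection 8: 1060 + 92 = 1152
Selection 9: 1152 + 92 = 1244
Selection 10: 1244 + 92 = 1336 → 1336 − 1305 = 31
Selection 11: 31 + 92 = 123
Selection 12: 123 + 92 = 215
Selection 13: 215 + 92 = 307
Selection 14: 307 + 92 = 399

508, 600, 692, 784, 876, 968, 1060, 1152, 1244, 31, 123, 215, 307, 399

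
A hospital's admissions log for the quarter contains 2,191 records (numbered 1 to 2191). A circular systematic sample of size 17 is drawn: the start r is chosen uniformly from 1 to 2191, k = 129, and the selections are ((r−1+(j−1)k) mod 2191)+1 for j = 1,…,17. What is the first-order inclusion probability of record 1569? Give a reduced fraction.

17/2191

For each position j, as r ranges over 1…2191 the j-th selection hits every record exactly once, so record 1569 is selected for exactly 17 of the 2191 starts.
Inclusion probability = 17/2191.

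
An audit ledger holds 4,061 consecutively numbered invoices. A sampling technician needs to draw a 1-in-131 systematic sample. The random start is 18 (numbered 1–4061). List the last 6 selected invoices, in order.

26th selection = 18 + 25×131 = 3293
27th: 3293 + 131 = 3424
28th: 3424 + 131 = 3555
29th: 3555 + 131 = 3686
30th: 3686 + 131 = 3817
31st: 3817 + 131 = 3948

3293, 3424, 3555, 3686, 3817, 3948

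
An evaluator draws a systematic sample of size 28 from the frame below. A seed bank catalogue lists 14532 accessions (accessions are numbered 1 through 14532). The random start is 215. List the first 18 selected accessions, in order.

215, 734, 1253, 1772, 2291, 2810, 3329, 3848, 4367, 4886, 5405, 5924, 6443, 6962, 7481, 8000, 8519, 9038

k = N/n = 14532/28 = 519
accession 1: 215
accession 2: 215 + 519 = 734
accession 3: 734 + 519 = 1253
accession 4: 1253 + 519 = 1772
accession 5: 1772 + 519 = 2291
accession 6: 2291 + 519 = 2810
accession 7: 2810 + 519 = 3329
accession 8: 3329 + 519 = 3848
accession 9: 3848 + 519 = 4367
accession 10: 4367 + 519 = 4886
accession 11: 4886 + 519 = 5405
accession 12: 5405 + 519 = 5924
accession 13: 5924 + 519 = 6443
accession 14: 6443 + 519 = 6962
accession 15: 6962 + 519 = 7481
accession 16: 7481 + 519 = 8000
accession 17: 8000 + 519 = 8519
accession 18: 8519 + 519 = 9038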